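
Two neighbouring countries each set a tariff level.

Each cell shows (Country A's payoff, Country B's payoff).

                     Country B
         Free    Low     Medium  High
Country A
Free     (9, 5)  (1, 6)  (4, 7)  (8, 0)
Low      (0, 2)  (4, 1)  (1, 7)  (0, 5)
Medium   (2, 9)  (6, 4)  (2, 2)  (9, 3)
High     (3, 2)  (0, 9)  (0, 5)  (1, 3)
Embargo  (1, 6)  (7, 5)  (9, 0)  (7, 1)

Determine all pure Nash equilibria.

For each strategy profile, look for a profitable unilateral deviation.
(Free, Free): Country B can switch to Low (5 → 6). Not NE.
(Free, Low): Country A can switch to Low (1 → 4). Not NE.
(Free, Medium): Country A can switch to Embargo (4 → 9). Not NE.
(Free, High): Country A can switch to Medium (8 → 9). Not NE.
(Low, Free): Country A can switch to Free (0 → 9). Not NE.
(Low, Low): Country A can switch to Medium (4 → 6). Not NE.
(Low, Medium): Country A can switch to Free (1 → 4). Not NE.
(Low, High): Country A can switch to Free (0 → 8). Not NE.
(Medium, Free): Country A can switch to Free (2 → 9). Not NE.
(Medium, Low): Country A can switch to Embargo (6 → 7). Not NE.
(Medium, Medium): Country A can switch to Free (2 → 4). Not NE.
(Medium, High): Country B can switch to Free (3 → 9). Not NE.
(The remaining 8 profiles each have a profitable deviation by the same check.)

No pure-strategy Nash equilibrium.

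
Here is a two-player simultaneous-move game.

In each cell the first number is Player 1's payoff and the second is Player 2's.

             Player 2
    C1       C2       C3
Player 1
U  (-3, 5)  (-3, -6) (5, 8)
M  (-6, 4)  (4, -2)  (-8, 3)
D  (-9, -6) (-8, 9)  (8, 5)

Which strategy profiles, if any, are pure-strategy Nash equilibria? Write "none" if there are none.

(U, C1): Player 2 can switch to C3 (5 → 8). Not NE.
(U, C2): Player 1 can switch to M (-3 → 4). Not NE.
(U, C3): Player 1 can switch to D (5 → 8). Not NE.
(M, C1): Player 1 can switch to U (-6 → -3). Not NE.
(M, C2): Player 2 can switch to C1 (-2 → 4). Not NE.
(M, C3): Player 1 can switch to U (-8 → 5). Not NE.
(The remaining 3 profiles each have a profitable deviation by the same check.)

No pure-strategy Nash equilibrium.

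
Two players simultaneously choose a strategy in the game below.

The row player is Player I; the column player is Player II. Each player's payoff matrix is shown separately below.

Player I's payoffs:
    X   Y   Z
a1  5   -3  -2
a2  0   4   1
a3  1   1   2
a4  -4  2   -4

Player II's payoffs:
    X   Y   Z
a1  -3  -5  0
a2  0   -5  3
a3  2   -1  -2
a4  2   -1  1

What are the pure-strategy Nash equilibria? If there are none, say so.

Player I against X: payoffs 5, 0, 1, -4 → best response a1.
Player I against Y: payoffs -3, 4, 1, 2 → best response a2.
Player I against Z: payoffs -2, 1, 2, -4 → best response a3.
Player II against a1: payoffs -3, -5, 0 → best response Z.
Player II against a2: payoffs 0, -5, 3 → best response Z.
Player II against a3: payoffs 2, -1, -2 → best response X.
Player II against a4: payoffs 2, -1, 1 → best response X.
No profile is a mutual best response for all players.

This game has no pure Nash equilibrium.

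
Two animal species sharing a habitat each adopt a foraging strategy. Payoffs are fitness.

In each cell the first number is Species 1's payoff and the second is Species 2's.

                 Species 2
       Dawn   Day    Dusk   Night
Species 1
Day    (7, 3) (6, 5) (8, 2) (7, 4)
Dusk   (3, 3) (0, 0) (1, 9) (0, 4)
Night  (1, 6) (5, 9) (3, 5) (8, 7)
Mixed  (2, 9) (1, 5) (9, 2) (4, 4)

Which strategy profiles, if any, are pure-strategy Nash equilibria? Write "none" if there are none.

Species 1 against Dawn: payoffs 7, 3, 1, 2 → best response Day.
Species 1 against Day: payoffs 6, 0, 5, 1 → best response Day.
Species 1 against Dusk: payoffs 8, 1, 3, 9 → best response Mixed.
Species 1 against Night: payoffs 7, 0, 8, 4 → best response Night.
Species 2 against Day: payoffs 3, 5, 2, 4 → best response Day.
Species 2 against Dusk: payoffs 3, 0, 9, 4 → best response Dusk.
Species 2 against Night: payoffs 6, 9, 5, 7 → best response Day.
Species 2 against Mixed: payoffs 9, 5, 2, 4 → best response Dawn.
Mutual best responses: (Day, Day).

The unique pure-strategy Nash equilibrium is (Day, Day).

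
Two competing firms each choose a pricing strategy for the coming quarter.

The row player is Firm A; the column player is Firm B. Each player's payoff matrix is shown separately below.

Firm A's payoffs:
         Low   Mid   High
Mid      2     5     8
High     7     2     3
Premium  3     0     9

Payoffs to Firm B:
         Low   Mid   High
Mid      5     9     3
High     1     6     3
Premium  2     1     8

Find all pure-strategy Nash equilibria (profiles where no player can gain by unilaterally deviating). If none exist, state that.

The pure Nash equilibria are (Mid, Mid) and (Premium, High).

Check each profile: it is a Nash equilibrium iff no player can strictly gain by switching unilaterally.
(Mid, Low): Firm A can switch to High (2 → 7). Not NE.
(Mid, Mid): Firm A gets 5, best alternative 2; Firm B gets 9, best alternative 5. No profitable deviation — NE.
(Mid, High): Firm A can switch to Premium (8 → 9). Not NE.
(High, Low): Firm B can switch to Mid (1 → 6). Not NE.
(High, Mid): Firm A can switch to Mid (2 → 5). Not NE.
(High, High): Firm A can switch to Mid (3 → 8). Not NE.
(Premium, Low): Firm A can switch to High (3 → 7). Not NE.
(Premium, Mid): Firm A can switch to Mid (0 → 5). Not NE.
(Premium, High): Firm A gets 9, best alternative 8; Firm B gets 8, best alternative 2. No profitable deviation — NE.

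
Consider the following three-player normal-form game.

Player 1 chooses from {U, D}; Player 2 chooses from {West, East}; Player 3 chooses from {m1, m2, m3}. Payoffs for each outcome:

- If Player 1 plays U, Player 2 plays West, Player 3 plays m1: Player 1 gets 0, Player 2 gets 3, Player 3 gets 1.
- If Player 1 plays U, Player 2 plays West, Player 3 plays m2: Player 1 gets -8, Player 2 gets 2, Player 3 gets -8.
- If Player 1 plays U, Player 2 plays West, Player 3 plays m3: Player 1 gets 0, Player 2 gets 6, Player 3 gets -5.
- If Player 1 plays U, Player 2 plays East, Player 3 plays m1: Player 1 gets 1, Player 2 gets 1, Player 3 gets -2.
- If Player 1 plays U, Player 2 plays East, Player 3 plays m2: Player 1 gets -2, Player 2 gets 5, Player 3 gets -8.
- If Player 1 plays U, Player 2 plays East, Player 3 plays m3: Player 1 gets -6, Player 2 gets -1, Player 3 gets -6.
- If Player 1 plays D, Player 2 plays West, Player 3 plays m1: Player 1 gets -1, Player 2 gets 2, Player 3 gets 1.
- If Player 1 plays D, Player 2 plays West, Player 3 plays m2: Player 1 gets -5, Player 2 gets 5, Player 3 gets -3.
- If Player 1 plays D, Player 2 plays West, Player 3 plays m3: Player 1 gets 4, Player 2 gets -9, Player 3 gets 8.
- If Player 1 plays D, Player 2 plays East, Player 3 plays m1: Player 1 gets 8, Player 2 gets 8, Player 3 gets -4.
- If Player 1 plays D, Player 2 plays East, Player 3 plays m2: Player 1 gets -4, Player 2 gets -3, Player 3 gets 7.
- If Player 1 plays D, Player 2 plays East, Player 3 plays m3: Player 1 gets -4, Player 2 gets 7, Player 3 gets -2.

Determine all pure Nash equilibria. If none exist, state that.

(U, West, m1): Player 1 gets 0, best alternative -1; Player 2 gets 3, best alternative 1; Player 3 gets 1, best alternative -5. No profitable deviation — NE.
(U, West, m2): Player 1 can switch to D (-8 → -5). Not NE.
(U, West, m3): Player 1 can switch to D (0 → 4). Not NE.
(U, East, m1): Player 1 can switch to D (1 → 8). Not NE.
(U, East, m2): Player 3 can switch to m1 (-8 → -2). Not NE.
(U, East, m3): Player 1 can switch to D (-6 → -4). Not NE.
(D, West, m1): Player 1 can switch to U (-1 → 0). Not NE.
(D, West, m2): Player 3 can switch to m1 (-3 → 1). Not NE.
(D, West, m3): Player 2 can switch to East (-9 → 7). Not NE.
(D, East, m1): Player 3 can switch to m2 (-4 → 7). Not NE.
(D, East, m2): Player 1 can switch to U (-4 → -2). Not NE.
(The remaining 1 profile has a profitable deviation by the same check.)

The unique pure-strategy Nash equilibrium is (U, West, m1).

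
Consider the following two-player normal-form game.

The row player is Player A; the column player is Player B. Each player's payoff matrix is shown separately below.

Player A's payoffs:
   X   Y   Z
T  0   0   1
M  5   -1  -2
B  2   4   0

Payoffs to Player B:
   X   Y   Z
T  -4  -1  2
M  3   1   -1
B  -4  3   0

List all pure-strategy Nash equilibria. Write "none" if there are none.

For each strategy profile, look for a profitable unilateral deviation.
(T, X): Player A can switch to M (0 → 5). Not NE.
(T, Y): Player A can switch to B (0 → 4). Not NE.
(T, Z): Player A gets 1, best alternative 0; Player B gets 2, best alternative -1. No profitable deviation — NE.
(M, X): Player A gets 5, best alternative 2; Player B gets 3, best alternative 1. No profitable deviation — NE.
(M, Y): Player A can switch to T (-1 → 0). Not NE.
(M, Z): Player A can switch to T (-2 → 1). Not NE.
(B, X): Player A can switch to M (2 → 5). Not NE.
(B, Y): Player A gets 4, best alternative 0; Player B gets 3, best alternative 0. No profitable deviation — NE.
(B, Z): Player A can switch to T (0 → 1). Not NE.

Pure-strategy Nash equilibria: (T, Z); (M, X); (B, Y)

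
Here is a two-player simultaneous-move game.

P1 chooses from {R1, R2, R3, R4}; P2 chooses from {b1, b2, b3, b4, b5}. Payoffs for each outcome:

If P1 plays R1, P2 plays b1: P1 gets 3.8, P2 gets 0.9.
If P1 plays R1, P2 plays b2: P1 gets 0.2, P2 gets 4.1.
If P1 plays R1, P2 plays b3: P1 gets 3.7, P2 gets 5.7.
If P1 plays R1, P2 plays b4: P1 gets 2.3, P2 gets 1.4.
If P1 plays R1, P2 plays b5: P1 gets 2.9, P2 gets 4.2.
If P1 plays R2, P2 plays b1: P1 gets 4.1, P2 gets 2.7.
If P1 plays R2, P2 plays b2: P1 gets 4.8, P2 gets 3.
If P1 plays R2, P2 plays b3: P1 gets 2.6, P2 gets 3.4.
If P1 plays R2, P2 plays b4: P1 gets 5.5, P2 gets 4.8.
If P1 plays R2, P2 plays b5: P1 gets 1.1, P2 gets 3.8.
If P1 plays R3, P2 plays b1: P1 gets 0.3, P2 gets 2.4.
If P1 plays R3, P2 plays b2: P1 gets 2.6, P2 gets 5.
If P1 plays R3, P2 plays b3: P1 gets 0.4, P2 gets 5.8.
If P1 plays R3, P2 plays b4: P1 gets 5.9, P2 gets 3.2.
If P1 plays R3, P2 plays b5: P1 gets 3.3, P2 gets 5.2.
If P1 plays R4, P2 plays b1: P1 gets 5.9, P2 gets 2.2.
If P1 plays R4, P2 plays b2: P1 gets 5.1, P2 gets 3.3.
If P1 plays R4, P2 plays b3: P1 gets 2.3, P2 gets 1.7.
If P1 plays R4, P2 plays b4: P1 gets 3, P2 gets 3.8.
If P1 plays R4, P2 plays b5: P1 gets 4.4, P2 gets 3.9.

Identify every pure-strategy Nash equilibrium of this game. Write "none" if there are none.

P1 against b1: payoffs 3.8, 4.1, 0.3, 5.9 → best response R4.
P1 against b2: payoffs 0.2, 4.8, 2.6, 5.1 → best response R4.
P1 against b3: payoffs 3.7, 2.6, 0.4, 2.3 → best response R1.
P1 against b4: payoffs 2.3, 5.5, 5.9, 3 → best response R3.
P1 against b5: payoffs 2.9, 1.1, 3.3, 4.4 → best response R4.
P2 against R1: payoffs 0.9, 4.1, 5.7, 1.4, 4.2 → best response b3.
P2 against R2: payoffs 2.7, 3, 3.4, 4.8, 3.8 → best response b4.
P2 against R3: payoffs 2.4, 5, 5.8, 3.2, 5.2 → best response b3.
P2 against R4: payoffs 2.2, 3.3, 1.7, 3.8, 3.9 → best response b5.
Mutual best responses: (R1, b3); (R4, b5).

The pure Nash equilibria are (R1, b3), (R4, b5).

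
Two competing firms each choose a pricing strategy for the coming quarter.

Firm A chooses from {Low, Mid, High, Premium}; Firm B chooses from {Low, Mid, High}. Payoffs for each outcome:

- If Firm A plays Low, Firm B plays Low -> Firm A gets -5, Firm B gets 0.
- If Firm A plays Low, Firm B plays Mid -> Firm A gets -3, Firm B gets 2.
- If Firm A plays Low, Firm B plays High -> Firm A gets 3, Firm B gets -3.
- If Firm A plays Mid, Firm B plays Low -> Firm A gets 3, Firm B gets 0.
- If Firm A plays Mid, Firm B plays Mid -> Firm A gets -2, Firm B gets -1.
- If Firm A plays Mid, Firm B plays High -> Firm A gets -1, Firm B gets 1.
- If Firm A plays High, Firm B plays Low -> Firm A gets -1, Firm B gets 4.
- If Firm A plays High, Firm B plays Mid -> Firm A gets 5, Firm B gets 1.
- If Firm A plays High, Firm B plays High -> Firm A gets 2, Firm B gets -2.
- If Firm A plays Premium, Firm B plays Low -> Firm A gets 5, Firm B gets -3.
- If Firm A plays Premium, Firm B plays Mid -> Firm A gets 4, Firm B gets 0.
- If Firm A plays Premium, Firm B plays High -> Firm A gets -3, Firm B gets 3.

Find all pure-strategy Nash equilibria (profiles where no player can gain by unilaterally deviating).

No pure-strategy Nash equilibrium.

(Low, Low): Firm A can switch to Mid (-5 → 3). Not NE.
(Low, Mid): Firm A can switch to Mid (-3 → -2). Not NE.
(Low, High): Firm B can switch to Low (-3 → 0). Not NE.
(Mid, Low): Firm A can switch to Premium (3 → 5). Not NE.
(Mid, Mid): Firm A can switch to High (-2 → 5). Not NE.
(Mid, High): Firm A can switch to Low (-1 → 3). Not NE.
(High, Low): Firm A can switch to Mid (-1 → 3). Not NE.
(High, Mid): Firm B can switch to Low (1 → 4). Not NE.
(The remaining 4 profiles each have a profitable deviation by the same check.)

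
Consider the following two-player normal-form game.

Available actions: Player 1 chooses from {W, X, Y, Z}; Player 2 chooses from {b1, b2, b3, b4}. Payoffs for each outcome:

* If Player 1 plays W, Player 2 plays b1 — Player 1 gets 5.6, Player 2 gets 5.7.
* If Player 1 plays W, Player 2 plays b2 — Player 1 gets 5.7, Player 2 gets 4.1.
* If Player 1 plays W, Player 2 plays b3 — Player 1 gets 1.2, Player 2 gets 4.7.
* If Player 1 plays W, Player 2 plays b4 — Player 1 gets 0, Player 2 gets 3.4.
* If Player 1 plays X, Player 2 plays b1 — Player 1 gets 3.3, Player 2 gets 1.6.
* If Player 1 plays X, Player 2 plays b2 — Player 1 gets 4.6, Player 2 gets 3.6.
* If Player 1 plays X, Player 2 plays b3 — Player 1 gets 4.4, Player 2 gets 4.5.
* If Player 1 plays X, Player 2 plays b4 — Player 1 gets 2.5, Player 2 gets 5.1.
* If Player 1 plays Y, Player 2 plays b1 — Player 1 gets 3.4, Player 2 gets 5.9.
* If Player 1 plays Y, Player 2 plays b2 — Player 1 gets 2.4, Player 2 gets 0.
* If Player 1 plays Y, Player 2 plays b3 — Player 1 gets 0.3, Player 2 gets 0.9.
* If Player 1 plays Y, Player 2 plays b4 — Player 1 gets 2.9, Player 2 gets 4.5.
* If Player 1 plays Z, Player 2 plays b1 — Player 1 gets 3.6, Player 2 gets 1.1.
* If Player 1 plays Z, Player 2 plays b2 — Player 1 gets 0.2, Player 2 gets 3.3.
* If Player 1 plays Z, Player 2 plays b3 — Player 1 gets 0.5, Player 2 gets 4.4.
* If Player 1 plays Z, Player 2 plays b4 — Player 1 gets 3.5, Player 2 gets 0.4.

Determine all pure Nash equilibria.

(W, b1)

(W, b1): Player 1 gets 5.6, best alternative 3.6; Player 2 gets 5.7, best alternative 4.7. No profitable deviation — NE.
(W, b2): Player 2 can switch to b1 (4.1 → 5.7). Not NE.
(W, b3): Player 1 can switch to X (1.2 → 4.4). Not NE.
(W, b4): Player 1 can switch to X (0 → 2.5). Not NE.
(X, b1): Player 1 can switch to W (3.3 → 5.6). Not NE.
(X, b2): Player 1 can switch to W (4.6 → 5.7). Not NE.
(X, b3): Player 2 can switch to b4 (4.5 → 5.1). Not NE.
(X, b4): Player 1 can switch to Y (2.5 → 2.9). Not NE.
(Y, b1): Player 1 can switch to W (3.4 → 5.6). Not NE.
(Y, b2): Player 1 can switch to W (2.4 → 5.7). Not NE.
(Y, b3): Player 1 can switch to W (0.3 → 1.2). Not NE.
(Y, b4): Player 1 can switch to Z (2.9 → 3.5). Not NE.
(Z, b1): Player 1 can switch to W (3.6 → 5.6). Not NE.
(The remaining 3 profiles each have a profitable deviation by the same check.)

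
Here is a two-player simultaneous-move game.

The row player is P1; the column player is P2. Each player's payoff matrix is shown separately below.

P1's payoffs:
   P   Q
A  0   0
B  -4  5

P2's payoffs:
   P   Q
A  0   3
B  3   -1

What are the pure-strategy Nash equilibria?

No pure-strategy Nash equilibrium.

For each player, find the best response to each opponent profile; mutual best responses are the pure NE.
P1 against P: payoffs 0, -4 → best response A.
P1 against Q: payoffs 0, 5 → best response B.
P2 against A: payoffs 0, 3 → best response Q.
P2 against B: payoffs 3, -1 → best response P.
No profile is a mutual best response for all players.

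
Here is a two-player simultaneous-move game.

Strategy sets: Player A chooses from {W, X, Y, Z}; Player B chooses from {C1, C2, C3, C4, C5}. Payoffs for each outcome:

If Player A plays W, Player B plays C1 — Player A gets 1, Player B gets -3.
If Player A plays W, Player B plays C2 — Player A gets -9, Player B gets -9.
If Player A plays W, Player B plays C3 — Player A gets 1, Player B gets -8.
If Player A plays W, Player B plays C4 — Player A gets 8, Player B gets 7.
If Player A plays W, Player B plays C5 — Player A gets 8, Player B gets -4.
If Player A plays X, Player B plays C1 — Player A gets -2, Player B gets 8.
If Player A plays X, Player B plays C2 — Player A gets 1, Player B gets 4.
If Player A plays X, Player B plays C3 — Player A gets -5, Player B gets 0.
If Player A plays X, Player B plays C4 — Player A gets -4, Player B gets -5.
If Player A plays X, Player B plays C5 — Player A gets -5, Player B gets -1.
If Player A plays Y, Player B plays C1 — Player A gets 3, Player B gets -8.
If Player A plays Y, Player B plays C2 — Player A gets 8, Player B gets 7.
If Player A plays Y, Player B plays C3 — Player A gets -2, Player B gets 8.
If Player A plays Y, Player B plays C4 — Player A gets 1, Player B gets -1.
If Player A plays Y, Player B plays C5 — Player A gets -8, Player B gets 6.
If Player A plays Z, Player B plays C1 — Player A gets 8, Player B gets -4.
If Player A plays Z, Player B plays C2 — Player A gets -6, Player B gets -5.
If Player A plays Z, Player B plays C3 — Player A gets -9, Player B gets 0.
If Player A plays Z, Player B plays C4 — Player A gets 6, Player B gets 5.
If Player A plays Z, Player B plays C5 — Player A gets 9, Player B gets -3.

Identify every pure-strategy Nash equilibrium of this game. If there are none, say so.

The unique pure-strategy Nash equilibrium is (W, C4).

(W, C1): Player A can switch to Y (1 → 3). Not NE.
(W, C2): Player A can switch to X (-9 → 1). Not NE.
(W, C3): Player B can switch to C1 (-8 → -3). Not NE.
(W, C4): Player A gets 8, best alternative 6; Player B gets 7, best alternative -3. No profitable deviation — NE.
(W, C5): Player A can switch to Z (8 → 9). Not NE.
(X, C1): Player A can switch to W (-2 → 1). Not NE.
(X, C2): Player A can switch to Y (1 → 8). Not NE.
(The remaining 13 profiles each have a profitable deviation by the same check.)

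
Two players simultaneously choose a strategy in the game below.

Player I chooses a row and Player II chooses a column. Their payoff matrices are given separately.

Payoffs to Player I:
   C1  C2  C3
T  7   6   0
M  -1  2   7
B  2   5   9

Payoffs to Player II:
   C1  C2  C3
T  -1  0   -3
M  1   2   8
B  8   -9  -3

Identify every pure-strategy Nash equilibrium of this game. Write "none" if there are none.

Pure NE: (T, C2)

(T, C1): Player II can switch to C2 (-1 → 0). Not NE.
(T, C2): Player I gets 6, best alternative 5; Player II gets 0, best alternative -1. No profitable deviation — NE.
(T, C3): Player I can switch to M (0 → 7). Not NE.
(M, C1): Player I can switch to T (-1 → 7). Not NE.
(M, C2): Player I can switch to T (2 → 6). Not NE.
(M, C3): Player I can switch to B (7 → 9). Not NE.
(B, C1): Player I can switch to T (2 → 7). Not NE.
(B, C2): Player I can switch to T (5 → 6). Not NE.
(B, C3): Player II can switch to C1 (-3 → 8). Not NE.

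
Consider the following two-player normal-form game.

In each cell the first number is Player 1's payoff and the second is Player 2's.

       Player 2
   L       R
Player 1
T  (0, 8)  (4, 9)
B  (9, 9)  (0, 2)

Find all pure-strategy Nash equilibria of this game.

(T, R) and (B, L)

Player 1 against L: payoffs 0, 9 → best response B.
Player 1 against R: payoffs 4, 0 → best response T.
Player 2 against T: payoffs 8, 9 → best response R.
Player 2 against B: payoffs 9, 2 → best response L.
Mutual best responses: (T, R); (B, L).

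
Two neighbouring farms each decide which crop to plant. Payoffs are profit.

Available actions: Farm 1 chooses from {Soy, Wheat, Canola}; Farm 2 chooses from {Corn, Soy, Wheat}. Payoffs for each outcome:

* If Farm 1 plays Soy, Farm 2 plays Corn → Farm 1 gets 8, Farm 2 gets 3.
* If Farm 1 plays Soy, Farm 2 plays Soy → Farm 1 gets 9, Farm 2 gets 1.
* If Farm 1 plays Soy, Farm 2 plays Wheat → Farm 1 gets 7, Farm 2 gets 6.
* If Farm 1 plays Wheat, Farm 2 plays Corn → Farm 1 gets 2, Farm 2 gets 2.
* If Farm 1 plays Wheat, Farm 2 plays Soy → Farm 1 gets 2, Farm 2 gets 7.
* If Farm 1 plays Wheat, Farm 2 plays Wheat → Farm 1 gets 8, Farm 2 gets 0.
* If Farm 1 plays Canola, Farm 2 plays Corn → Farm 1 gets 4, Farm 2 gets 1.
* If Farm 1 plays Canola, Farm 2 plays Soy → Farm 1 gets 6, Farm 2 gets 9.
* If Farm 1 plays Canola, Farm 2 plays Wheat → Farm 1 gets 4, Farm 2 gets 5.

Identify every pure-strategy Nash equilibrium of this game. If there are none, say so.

Farm 1 against Corn: payoffs 8, 2, 4 → best response Soy.
Farm 1 against Soy: payoffs 9, 2, 6 → best response Soy.
Farm 1 against Wheat: payoffs 7, 8, 4 → best response Wheat.
Farm 2 against Soy: payoffs 3, 1, 6 → best response Wheat.
Farm 2 against Wheat: payoffs 2, 7, 0 → best response Soy.
Farm 2 against Canola: payoffs 1, 9, 5 → best response Soy.
No profile is a mutual best response for all players.

No pure-strategy Nash equilibrium.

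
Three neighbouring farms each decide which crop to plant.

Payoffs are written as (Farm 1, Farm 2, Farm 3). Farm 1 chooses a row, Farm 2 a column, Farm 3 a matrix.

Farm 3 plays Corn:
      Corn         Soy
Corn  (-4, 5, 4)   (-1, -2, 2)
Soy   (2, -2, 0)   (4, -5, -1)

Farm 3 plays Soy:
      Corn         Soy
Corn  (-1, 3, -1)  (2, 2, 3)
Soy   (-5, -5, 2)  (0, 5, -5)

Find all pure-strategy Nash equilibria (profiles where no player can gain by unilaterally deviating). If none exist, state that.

This game has no pure Nash equilibrium.

(Corn, Corn, Corn): Farm 1 can switch to Soy (-4 → 2). Not NE.
(Corn, Corn, Soy): Farm 3 can switch to Corn (-1 → 4). Not NE.
(Corn, Soy, Corn): Farm 1 can switch to Soy (-1 → 4). Not NE.
(Corn, Soy, Soy): Farm 2 can switch to Corn (2 → 3). Not NE.
(Soy, Corn, Corn): Farm 3 can switch to Soy (0 → 2). Not NE.
(Soy, Corn, Soy): Farm 1 can switch to Corn (-5 → -1). Not NE.
(Soy, Soy, Corn): Farm 2 can switch to Corn (-5 → -2). Not NE.
(Soy, Soy, Soy): Farm 1 can switch to Corn (0 → 2). Not NE.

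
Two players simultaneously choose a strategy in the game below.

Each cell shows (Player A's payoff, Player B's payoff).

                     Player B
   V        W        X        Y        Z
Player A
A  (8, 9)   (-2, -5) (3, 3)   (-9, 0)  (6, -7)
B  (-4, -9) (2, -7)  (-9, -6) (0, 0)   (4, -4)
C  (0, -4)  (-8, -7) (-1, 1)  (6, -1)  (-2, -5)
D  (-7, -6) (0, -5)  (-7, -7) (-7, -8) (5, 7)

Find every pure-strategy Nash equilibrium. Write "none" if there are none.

Pure NE: (A, V)

Check each profile: it is a Nash equilibrium iff no player can strictly gain by switching unilaterally.
(A, V): Player A gets 8, best alternative 0; Player B gets 9, best alternative 3. No profitable deviation — NE.
(A, W): Player A can switch to B (-2 → 2). Not NE.
(A, X): Player B can switch to V (3 → 9). Not NE.
(A, Y): Player A can switch to B (-9 → 0). Not NE.
(A, Z): Player B can switch to V (-7 → 9). Not NE.
(B, V): Player A can switch to A (-4 → 8). Not NE.
(B, W): Player B can switch to X (-7 → -6). Not NE.
(The remaining 13 profiles each have a profitable deviation by the same check.)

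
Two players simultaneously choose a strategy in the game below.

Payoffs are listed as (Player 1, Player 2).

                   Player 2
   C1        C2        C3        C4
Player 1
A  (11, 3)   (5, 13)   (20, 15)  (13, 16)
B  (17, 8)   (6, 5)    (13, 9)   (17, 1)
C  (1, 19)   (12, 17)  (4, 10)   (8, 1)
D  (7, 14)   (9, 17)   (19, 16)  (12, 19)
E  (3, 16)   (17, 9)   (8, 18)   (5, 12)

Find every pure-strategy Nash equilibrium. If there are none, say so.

none

(A, C1): Player 1 can switch to B (11 → 17). Not NE.
(A, C2): Player 1 can switch to B (5 → 6). Not NE.
(A, C3): Player 2 can switch to C4 (15 → 16). Not NE.
(A, C4): Player 1 can switch to B (13 → 17). Not NE.
(B, C1): Player 2 can switch to C3 (8 → 9). Not NE.
(B, C2): Player 1 can switch to C (6 → 12). Not NE.
(The remaining 14 profiles each have a profitable deviation by the same check.)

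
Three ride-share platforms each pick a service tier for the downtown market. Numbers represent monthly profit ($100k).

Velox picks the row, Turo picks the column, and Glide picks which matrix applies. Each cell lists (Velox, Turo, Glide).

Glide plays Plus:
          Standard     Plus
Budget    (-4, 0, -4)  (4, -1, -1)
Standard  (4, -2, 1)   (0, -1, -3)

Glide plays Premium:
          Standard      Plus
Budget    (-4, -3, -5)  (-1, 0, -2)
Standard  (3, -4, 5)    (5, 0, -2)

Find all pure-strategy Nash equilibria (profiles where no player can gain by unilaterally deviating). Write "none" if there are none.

(Budget, Standard, Plus): Velox can switch to Standard (-4 → 4). Not NE.
(Budget, Standard, Premium): Velox can switch to Standard (-4 → 3). Not NE.
(Budget, Plus, Plus): Turo can switch to Standard (-1 → 0). Not NE.
(Budget, Plus, Premium): Velox can switch to Standard (-1 → 5). Not NE.
(Standard, Standard, Plus): Turo can switch to Plus (-2 → -1). Not NE.
(Standard, Standard, Premium): Turo can switch to Plus (-4 → 0). Not NE.
(Standard, Plus, Plus): Velox can switch to Budget (0 → 4). Not NE.
(Standard, Plus, Premium): Velox gets 5, best alternative -1; Turo gets 0, best alternative -4; Glide gets -2, best alternative -3. No profitable deviation — NE.

Pure NE: (Standard, Plus, Premium)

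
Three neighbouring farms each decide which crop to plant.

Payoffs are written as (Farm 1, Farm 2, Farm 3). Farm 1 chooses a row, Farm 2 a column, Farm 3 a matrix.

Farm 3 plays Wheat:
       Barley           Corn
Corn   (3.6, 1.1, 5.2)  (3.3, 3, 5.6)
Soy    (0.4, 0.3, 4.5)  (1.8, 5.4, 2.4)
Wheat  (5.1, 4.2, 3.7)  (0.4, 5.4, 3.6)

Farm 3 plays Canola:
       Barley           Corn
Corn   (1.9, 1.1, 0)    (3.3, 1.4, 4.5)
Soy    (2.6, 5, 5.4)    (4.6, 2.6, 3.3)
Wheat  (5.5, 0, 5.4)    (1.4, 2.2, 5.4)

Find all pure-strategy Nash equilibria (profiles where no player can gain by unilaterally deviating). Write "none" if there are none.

Pure NE: (Corn, Corn, Wheat)

For each player, find the best response to each opponent profile; mutual best responses are the pure NE.
Farm 1 against (Barley, Wheat): payoffs 3.6, 0.4, 5.1 → best response Wheat.
Farm 1 against (Barley, Canola): payoffs 1.9, 2.6, 5.5 → best response Wheat.
Farm 1 against (Corn, Wheat): payoffs 3.3, 1.8, 0.4 → best response Corn.
Farm 1 against (Corn, Canola): payoffs 3.3, 4.6, 1.4 → best response Soy.
Farm 2 against (Corn, Wheat): payoffs 1.1, 3 → best response Corn.
Farm 2 against (Corn, Canola): payoffs 1.1, 1.4 → best response Corn.
Farm 2 against (Soy, Wheat): payoffs 0.3, 5.4 → best response Corn.
Farm 2 against (Soy, Canola): payoffs 5, 2.6 → best response Barley.
Farm 2 against (Wheat, Wheat): payoffs 4.2, 5.4 → best response Corn.
Farm 2 against (Wheat, Canola): payoffs 0, 2.2 → best response Corn.
Farm 3 against (Corn, Barley): payoffs 5.2, 0 → best response Wheat.
Farm 3 against (Corn, Corn): payoffs 5.6, 4.5 → best response Wheat.
Farm 3 against (Soy, Barley): payoffs 4.5, 5.4 → best response Canola.
Farm 3 against (Soy, Corn): payoffs 2.4, 3.3 → best response Canola.
Farm 3 against (Wheat, Barley): payoffs 3.7, 5.4 → best response Canola.
Farm 3 against (Wheat, Corn): payoffs 3.6, 5.4 → best response Canola.
Mutual best responses: (Corn, Corn, Wheat).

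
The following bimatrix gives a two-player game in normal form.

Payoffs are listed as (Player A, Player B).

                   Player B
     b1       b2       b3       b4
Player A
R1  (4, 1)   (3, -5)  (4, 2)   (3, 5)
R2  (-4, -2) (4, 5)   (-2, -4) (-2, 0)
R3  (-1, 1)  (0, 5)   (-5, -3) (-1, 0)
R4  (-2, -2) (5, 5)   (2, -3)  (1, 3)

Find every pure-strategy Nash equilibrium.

Pure-strategy Nash equilibria: (R1, b4); (R4, b2)

Mark each player's best response to every combination of opponents' strategies; a profile where every player is best-responding is a pure Nash equilibrium.
Player A against b1: payoffs 4, -4, -1, -2 → best response R1.
Player A against b2: payoffs 3, 4, 0, 5 → best response R4.
Player A against b3: payoffs 4, -2, -5, 2 → best response R1.
Player A against b4: payoffs 3, -2, -1, 1 → best response R1.
Player B against R1: payoffs 1, -5, 2, 5 → best response b4.
Player B against R2: payoffs -2, 5, -4, 0 → best response b2.
Player B against R3: payoffs 1, 5, -3, 0 → best response b2.
Player B against R4: payoffs -2, 5, -3, 3 → best response b2.
Mutual best responses: (R1, b4); (R4, b2).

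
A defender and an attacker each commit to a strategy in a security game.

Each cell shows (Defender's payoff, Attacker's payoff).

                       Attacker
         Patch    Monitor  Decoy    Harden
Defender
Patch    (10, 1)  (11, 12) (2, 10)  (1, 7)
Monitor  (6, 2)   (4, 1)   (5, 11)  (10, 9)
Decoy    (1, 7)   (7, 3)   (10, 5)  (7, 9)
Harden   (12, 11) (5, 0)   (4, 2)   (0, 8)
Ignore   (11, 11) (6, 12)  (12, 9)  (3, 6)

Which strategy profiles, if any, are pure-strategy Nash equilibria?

(Patch, Monitor), (Harden, Patch)

For each strategy profile, look for a profitable unilateral deviation.
(Patch, Patch): Defender can switch to Harden (10 → 12). Not NE.
(Patch, Monitor): Defender gets 11, best alternative 7; Attacker gets 12, best alternative 10. No profitable deviation — NE.
(Patch, Decoy): Defender can switch to Monitor (2 → 5). Not NE.
(Patch, Harden): Defender can switch to Monitor (1 → 10). Not NE.
(Monitor, Patch): Defender can switch to Patch (6 → 10). Not NE.
(Monitor, Monitor): Defender can switch to Patch (4 → 11). Not NE.
(Monitor, Decoy): Defender can switch to Decoy (5 → 10). Not NE.
(Monitor, Harden): Attacker can switch to Decoy (9 → 11). Not NE.
(Decoy, Patch): Defender can switch to Patch (1 → 10). Not NE.
(Harden, Patch): Defender gets 12, best alternative 11; Attacker gets 11, best alternative 8. No profitable deviation — NE.
(The remaining 10 profiles each have a profitable deviation by the same check.)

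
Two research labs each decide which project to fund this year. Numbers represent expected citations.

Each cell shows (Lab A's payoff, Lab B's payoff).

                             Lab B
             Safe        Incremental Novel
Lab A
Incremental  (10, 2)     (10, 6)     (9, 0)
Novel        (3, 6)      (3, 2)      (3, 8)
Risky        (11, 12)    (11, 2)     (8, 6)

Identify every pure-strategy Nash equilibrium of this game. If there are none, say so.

Lab A against Safe: payoffs 10, 3, 11 → best response Risky.
Lab A against Incremental: payoffs 10, 3, 11 → best response Risky.
Lab A against Novel: payoffs 9, 3, 8 → best response Incremental.
Lab B against Incremental: payoffs 2, 6, 0 → best response Incremental.
Lab B against Novel: payoffs 6, 2, 8 → best response Novel.
Lab B against Risky: payoffs 12, 2, 6 → best response Safe.
Mutual best responses: (Risky, Safe).

(Risky, Safe)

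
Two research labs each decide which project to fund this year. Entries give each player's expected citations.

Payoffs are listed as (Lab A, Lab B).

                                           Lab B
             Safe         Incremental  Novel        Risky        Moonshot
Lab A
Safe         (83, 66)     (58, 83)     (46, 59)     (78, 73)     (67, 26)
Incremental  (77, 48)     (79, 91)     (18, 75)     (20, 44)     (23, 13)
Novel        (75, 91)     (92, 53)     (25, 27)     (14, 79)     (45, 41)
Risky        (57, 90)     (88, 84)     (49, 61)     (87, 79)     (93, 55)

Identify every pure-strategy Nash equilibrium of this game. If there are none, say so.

No pure-strategy Nash equilibrium.

For each player, find the best response to each opponent profile; mutual best responses are the pure NE.
Lab A against Safe: payoffs 83, 77, 75, 57 → best response Safe.
Lab A against Incremental: payoffs 58, 79, 92, 88 → best response Novel.
Lab A against Novel: payoffs 46, 18, 25, 49 → best response Risky.
Lab A against Risky: payoffs 78, 20, 14, 87 → best response Risky.
Lab A against Moonshot: payoffs 67, 23, 45, 93 → best response Risky.
Lab B against Safe: payoffs 66, 83, 59, 73, 26 → best response Incremental.
Lab B against Incremental: payoffs 48, 91, 75, 44, 13 → best response Incremental.
Lab B against Novel: payoffs 91, 53, 27, 79, 41 → best response Safe.
Lab B against Risky: payoffs 90, 84, 61, 79, 55 → best response Safe.
No profile is a mutual best response for all players.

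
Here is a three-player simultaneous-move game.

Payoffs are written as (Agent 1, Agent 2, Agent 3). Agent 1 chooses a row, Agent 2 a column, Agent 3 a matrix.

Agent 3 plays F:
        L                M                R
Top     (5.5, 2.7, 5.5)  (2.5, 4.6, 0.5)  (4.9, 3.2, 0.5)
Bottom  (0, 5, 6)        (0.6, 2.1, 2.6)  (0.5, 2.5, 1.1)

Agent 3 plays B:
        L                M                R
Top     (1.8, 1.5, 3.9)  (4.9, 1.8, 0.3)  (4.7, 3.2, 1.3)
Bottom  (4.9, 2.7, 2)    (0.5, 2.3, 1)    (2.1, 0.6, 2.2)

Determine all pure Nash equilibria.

For each strategy profile, look for a profitable unilateral deviation.
(Top, L, F): Agent 2 can switch to M (2.7 → 4.6). Not NE.
(Top, L, B): Agent 1 can switch to Bottom (1.8 → 4.9). Not NE.
(Top, M, F): Agent 1 gets 2.5, best alternative 0.6; Agent 2 gets 4.6, best alternative 3.2; Agent 3 gets 0.5, best alternative 0.3. No profitable deviation — NE.
(Top, M, B): Agent 2 can switch to R (1.8 → 3.2). Not NE.
(Top, R, F): Agent 2 can switch to M (3.2 → 4.6). Not NE.
(Top, R, B): Agent 1 gets 4.7, best alternative 2.1; Agent 2 gets 3.2, best alternative 1.8; Agent 3 gets 1.3, best alternative 0.5. No profitable deviation — NE.
(Bottom, L, F): Agent 1 can switch to Top (0 → 5.5). Not NE.
(Bottom, L, B): Agent 3 can switch to F (2 → 6). Not NE.
(Bottom, M, F): Agent 1 can switch to Top (0.6 → 2.5). Not NE.
(Bottom, M, B): Agent 1 can switch to Top (0.5 → 4.9). Not NE.
(Bottom, R, F): Agent 1 can switch to Top (0.5 → 4.9). Not NE.
(Bottom, R, B): Agent 1 can switch to Top (2.1 → 4.7). Not NE.

Pure-strategy Nash equilibria: (Top, M, F), (Top, R, B)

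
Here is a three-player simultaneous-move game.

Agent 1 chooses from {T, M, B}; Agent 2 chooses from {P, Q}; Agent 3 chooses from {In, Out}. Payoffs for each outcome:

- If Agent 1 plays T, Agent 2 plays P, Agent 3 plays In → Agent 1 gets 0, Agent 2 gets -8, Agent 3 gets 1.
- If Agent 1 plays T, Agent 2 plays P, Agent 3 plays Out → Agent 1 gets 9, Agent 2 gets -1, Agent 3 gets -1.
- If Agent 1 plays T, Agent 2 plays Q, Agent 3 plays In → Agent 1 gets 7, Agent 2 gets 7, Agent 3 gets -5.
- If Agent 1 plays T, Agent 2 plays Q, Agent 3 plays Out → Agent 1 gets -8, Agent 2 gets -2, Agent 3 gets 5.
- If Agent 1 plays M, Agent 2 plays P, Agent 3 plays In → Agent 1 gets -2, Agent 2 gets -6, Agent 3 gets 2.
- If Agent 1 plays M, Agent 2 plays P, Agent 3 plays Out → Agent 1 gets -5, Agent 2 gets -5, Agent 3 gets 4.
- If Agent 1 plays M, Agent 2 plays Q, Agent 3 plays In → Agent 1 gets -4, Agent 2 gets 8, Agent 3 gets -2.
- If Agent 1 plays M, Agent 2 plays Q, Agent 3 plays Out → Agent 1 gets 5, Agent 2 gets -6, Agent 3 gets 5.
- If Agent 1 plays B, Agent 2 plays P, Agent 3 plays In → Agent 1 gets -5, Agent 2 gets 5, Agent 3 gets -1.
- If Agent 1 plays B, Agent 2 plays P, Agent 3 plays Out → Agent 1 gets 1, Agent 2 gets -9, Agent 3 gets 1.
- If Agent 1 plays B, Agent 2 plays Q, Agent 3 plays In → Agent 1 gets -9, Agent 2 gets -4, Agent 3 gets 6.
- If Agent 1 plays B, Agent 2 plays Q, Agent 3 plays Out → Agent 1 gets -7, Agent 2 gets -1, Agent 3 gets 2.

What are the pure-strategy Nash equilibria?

Check each profile: it is a Nash equilibrium iff no player can strictly gain by switching unilaterally.
(T, P, In): Agent 2 can switch to Q (-8 → 7). Not NE.
(T, P, Out): Agent 3 can switch to In (-1 → 1). Not NE.
(T, Q, In): Agent 3 can switch to Out (-5 → 5). Not NE.
(T, Q, Out): Agent 1 can switch to M (-8 → 5). Not NE.
(M, P, In): Agent 1 can switch to T (-2 → 0). Not NE.
(M, P, Out): Agent 1 can switch to T (-5 → 9). Not NE.
(The remaining 6 profiles each have a profitable deviation by the same check.)

none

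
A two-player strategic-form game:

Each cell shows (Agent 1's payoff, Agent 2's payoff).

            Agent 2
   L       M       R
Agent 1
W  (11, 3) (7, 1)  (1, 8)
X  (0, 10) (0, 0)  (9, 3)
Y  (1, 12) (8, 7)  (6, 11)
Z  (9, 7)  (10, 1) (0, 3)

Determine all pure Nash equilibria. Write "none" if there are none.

No pure-strategy Nash equilibrium.

For each strategy profile, look for a profitable unilateral deviation.
(W, L): Agent 2 can switch to R (3 → 8). Not NE.
(W, M): Agent 1 can switch to Y (7 → 8). Not NE.
(W, R): Agent 1 can switch to X (1 → 9). Not NE.
(X, L): Agent 1 can switch to W (0 → 11). Not NE.
(X, M): Agent 1 can switch to W (0 → 7). Not NE.
(X, R): Agent 2 can switch to L (3 → 10). Not NE.
(Y, L): Agent 1 can switch to W (1 → 11). Not NE.
(Y, M): Agent 1 can switch to Z (8 → 10). Not NE.
(Y, R): Agent 1 can switch to X (6 → 9). Not NE.
(Z, L): Agent 1 can switch to W (9 → 11). Not NE.
(Z, M): Agent 2 can switch to L (1 → 7). Not NE.
(Z, R): Agent 1 can switch to W (0 → 1). Not NE.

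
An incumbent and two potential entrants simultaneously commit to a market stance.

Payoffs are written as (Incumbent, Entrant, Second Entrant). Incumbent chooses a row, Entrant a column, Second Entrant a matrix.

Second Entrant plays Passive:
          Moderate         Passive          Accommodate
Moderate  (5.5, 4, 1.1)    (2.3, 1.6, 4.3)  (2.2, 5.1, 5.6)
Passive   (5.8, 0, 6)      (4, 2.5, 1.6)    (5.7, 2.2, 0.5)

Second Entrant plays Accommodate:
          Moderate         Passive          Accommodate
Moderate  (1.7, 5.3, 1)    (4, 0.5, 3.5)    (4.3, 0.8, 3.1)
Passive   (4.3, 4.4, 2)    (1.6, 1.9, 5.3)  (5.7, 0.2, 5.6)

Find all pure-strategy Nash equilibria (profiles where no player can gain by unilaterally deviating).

No pure-strategy Nash equilibrium.

Incumbent against (Moderate, Passive): payoffs 5.5, 5.8 → best response Passive.
Incumbent against (Moderate, Accommodate): payoffs 1.7, 4.3 → best response Passive.
Incumbent against (Passive, Passive): payoffs 2.3, 4 → best response Passive.
Incumbent against (Passive, Accommodate): payoffs 4, 1.6 → best response Moderate.
Incumbent against (Accommodate, Passive): payoffs 2.2, 5.7 → best response Passive.
Incumbent against (Accommodate, Accommodate): payoffs 4.3, 5.7 → best response Passive.
Entrant against (Moderate, Passive): payoffs 4, 1.6, 5.1 → best response Accommodate.
Entrant against (Moderate, Accommodate): payoffs 5.3, 0.5, 0.8 → best response Moderate.
Entrant against (Passive, Passive): payoffs 0, 2.5, 2.2 → best response Passive.
Entrant against (Passive, Accommodate): payoffs 4.4, 1.9, 0.2 → best response Moderate.
Second Entrant against (Moderate, Moderate): payoffs 1.1, 1 → best response Passive.
Second Entrant against (Moderate, Passive): payoffs 4.3, 3.5 → best response Passive.
Second Entrant against (Moderate, Accommodate): payoffs 5.6, 3.1 → best response Passive.
Second Entrant against (Passive, Moderate): payoffs 6, 2 → best response Passive.
Second Entrant against (Passive, Passive): payoffs 1.6, 5.3 → best response Accommodate.
Second Entrant against (Passive, Accommodate): payoffs 0.5, 5.6 → best response Accommodate.
No profile is a mutual best response for all players.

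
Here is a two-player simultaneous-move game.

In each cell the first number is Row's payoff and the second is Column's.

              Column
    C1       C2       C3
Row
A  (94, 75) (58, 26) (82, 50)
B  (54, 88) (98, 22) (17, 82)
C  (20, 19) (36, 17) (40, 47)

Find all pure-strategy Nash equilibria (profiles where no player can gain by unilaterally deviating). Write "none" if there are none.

The unique pure-strategy Nash equilibrium is (A, C1).

Row against C1: payoffs 94, 54, 20 → best response A.
Row against C2: payoffs 58, 98, 36 → best response B.
Row against C3: payoffs 82, 17, 40 → best response A.
Column against A: payoffs 75, 26, 50 → best response C1.
Column against B: payoffs 88, 22, 82 → best response C1.
Column against C: payoffs 19, 17, 47 → best response C3.
Mutual best responses: (A, C1).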